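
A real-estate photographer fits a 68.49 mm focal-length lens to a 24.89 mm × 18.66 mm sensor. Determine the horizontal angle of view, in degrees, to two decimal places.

Angle of view α = 2·arctan(w/2f) with w = 24.89 mm and f = 68.49 mm.
w/2f = 0.18171; arctan(0.18171) ≈ 10.2986°, so α ≈ 20.5972°.

20.60°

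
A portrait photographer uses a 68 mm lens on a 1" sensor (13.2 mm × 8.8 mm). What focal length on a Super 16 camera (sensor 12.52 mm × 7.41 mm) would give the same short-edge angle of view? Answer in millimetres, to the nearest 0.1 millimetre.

Equal angle of view means equal height/f ratio, so f₂ = f₁ · (height₂/height₁) = 68 × 7.41/8.8.
f₂ = 68 × 0.84205 ≈ 57.259 mm.

57.3 mm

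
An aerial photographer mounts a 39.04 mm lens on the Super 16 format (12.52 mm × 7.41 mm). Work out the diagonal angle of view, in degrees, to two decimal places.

Sensor diagonal = √(12.52² + 7.41²) = √211.6585 ≈ 14.5485 mm.
Angle of view α = 2·arctan(d/2f) with d = 14.5485 mm and f = 39.04 mm.
d/2f = 0.18633; arctan(0.18633) ≈ 10.5548°, so α ≈ 21.1095°.

21.11°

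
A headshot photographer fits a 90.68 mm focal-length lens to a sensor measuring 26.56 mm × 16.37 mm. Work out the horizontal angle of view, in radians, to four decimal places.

Angle of view α = 2·arctan(w/2f) with w = 26.56 mm and f = 90.68 mm.
w/2f = 0.14645; arctan(0.14645) ≈ 0.1454 rad, so α ≈ 0.2908 rad.

0.2908 rad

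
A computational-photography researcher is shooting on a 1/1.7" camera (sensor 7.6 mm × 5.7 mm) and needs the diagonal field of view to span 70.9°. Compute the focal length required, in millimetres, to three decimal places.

Sensor diagonal = √(7.6² + 5.7²) = √90.2500 ≈ 9.5000 mm.
From α = 2·arctan(d/2f) we get f = d / (2·tan(α/2)).
With d = 9.5000 mm and α/2 = 35.45°, tan(α/2) ≈ 0.71198, so f ≈ 9.5000 / 1.42395 ≈ 6.6716 mm.

6.672 mm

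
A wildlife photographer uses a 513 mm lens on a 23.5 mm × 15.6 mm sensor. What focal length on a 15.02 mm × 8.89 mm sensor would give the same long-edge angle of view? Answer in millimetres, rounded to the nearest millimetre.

328 mm

Equal angle of view means equal width/f ratio, so f₂ = f₁ · (width₂/width₁) = 513 × 15.02/23.5.
f₂ = 513 × 0.63915 ≈ 327.883 mm.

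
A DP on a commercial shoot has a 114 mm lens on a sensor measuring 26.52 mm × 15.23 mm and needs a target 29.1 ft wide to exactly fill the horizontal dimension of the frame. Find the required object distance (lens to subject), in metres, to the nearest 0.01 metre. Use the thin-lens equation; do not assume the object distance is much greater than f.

38.24 m

W: 29.1 ft × 304.8 mm/ft = 8869.68 mm.
Magnification m = w/W = dᵢ/dₒ; combined with 1/f = 1/dₒ + 1/dᵢ this gives dₒ = f·(1 + W/w).
dₒ = 114 mm × (1 + 8869.68/26.52) = 114 × 335.4525 ≈ 38241.582 mm = 38.2416 m.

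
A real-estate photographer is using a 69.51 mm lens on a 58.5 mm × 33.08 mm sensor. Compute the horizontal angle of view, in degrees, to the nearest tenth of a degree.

45.6°

Angle of view α = 2·arctan(w/2f) with w = 58.5 mm and f = 69.51 mm.
w/2f = 0.42080; arctan(0.42080) ≈ 22.8215°, so α ≈ 45.6430°.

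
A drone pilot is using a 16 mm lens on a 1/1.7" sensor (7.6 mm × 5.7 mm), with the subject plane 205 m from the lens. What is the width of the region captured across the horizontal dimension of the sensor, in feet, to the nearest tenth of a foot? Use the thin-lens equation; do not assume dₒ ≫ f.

319.4 ft

dₒ: 205 m = 205000 mm.
Similar triangles through the lens centre give W/dₒ = w/dᵢ; with 1/f = 1/dₒ + 1/dᵢ this gives W = w·(dₒ − f)/f.
W = 7.6 mm × (205000 − 16) / 16 = 7.6 × 12811.5000 ≈ 97367.400 mm = 97367.400/304.8 ft = 319.447 ft.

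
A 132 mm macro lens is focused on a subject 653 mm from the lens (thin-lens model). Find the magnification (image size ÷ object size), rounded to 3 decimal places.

Thin lens: 1/f = 1/dₒ + 1/dᵢ → 1/dᵢ = 1/132 − 1/653 = 0.0060444 mm⁻¹, so dᵢ ≈ 165.4434 mm.
Magnification m = dᵢ/dₒ = 165.4434/653 ≈ 0.25336.

0.253×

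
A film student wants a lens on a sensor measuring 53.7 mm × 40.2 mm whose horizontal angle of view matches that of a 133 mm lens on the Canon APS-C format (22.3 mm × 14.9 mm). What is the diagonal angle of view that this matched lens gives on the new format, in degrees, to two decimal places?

11.96°

Equal horizontal AOV ⇒ f₂ = f₁ · 53.7/22.3 = 133 × 2.40807 ≈ 320.2735 mm.
Sensor diagonal = √(53.7² + 40.2²) = √4499.7300 ≈ 67.0800 mm.
Diagonal AOV on the new format = 2·arctan(67.0800 / (2 × 320.2735)) = 2·arctan(0.10472) ≈ 11.9568°.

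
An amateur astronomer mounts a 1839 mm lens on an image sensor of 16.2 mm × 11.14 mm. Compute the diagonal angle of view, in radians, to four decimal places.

Sensor diagonal = √(16.2² + 11.14²) = √386.5396 ≈ 19.6606 mm.
Angle of view α = 2·arctan(d/2f) with d = 19.6606 mm and f = 1839 mm.
d/2f = 0.00535; arctan(0.00535) ≈ 0.0053 rad, so α ≈ 0.0107 rad.

0.0107 rad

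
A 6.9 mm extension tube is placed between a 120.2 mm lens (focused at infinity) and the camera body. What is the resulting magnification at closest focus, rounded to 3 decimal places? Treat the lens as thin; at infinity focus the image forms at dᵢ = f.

The tube moves the image plane from f to f + e, so dᵢ = 120.2 + 6.9 = 127.1 mm. Focus is achieved when 1/f = 1/dₒ + 1/dᵢ, giving dₒ = 1/(1/f − 1/(f+e)).
Magnification m = dᵢ/dₒ = (f+e)·(1/f − 1/(f+e)) = e/f = 6.9/120.2 ≈ 0.0574.

0.057×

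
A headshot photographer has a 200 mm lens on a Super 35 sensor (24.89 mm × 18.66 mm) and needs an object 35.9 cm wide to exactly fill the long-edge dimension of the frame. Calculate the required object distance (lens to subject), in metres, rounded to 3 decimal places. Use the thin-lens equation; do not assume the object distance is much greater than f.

W: 35.9 cm = 359 mm.
Magnification m = w/W = dᵢ/dₒ; combined with 1/f = 1/dₒ + 1/dᵢ this gives dₒ = f·(1 + W/w).
dₒ = 200 mm × (1 + 359/24.89) = 200 × 15.4235 ≈ 3084.693 mm = 3.08469 m.

3.085 m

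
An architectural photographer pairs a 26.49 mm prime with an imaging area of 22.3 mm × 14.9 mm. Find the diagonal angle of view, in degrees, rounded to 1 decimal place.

Sensor diagonal = √(22.3² + 14.9²) = √719.3000 ≈ 26.8198 mm.
Angle of view α = 2·arctan(d/2f) with d = 26.8198 mm and f = 26.49 mm.
d/2f = 0.50622; arctan(0.50622) ≈ 26.8496°, so α ≈ 53.6993°.

53.7°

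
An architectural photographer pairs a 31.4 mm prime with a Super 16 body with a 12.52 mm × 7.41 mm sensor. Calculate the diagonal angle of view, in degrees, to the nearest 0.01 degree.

26.09°

Sensor diagonal = √(12.52² + 7.41²) = √211.6585 ≈ 14.5485 mm.
Angle of view α = 2·arctan(d/2f) with d = 14.5485 mm and f = 31.4 mm.
d/2f = 0.23166; arctan(0.23166) ≈ 13.0433°, so α ≈ 26.0865°.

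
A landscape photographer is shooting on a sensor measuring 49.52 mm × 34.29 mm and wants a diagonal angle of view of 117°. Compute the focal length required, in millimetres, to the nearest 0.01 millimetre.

Sensor diagonal = √(49.52² + 34.29²) = √3628.0345 ≈ 60.2332 mm.
From α = 2·arctan(d/2f) we get f = d / (2·tan(α/2)).
With d = 60.2332 mm and α/2 = 58.5°, tan(α/2) ≈ 1.63185, so f ≈ 60.2332 / 3.26370 ≈ 18.4555 mm.

18.46 mm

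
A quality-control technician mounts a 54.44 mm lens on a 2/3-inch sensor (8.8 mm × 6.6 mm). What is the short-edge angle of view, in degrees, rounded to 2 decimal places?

Angle of view α = 2·arctan(h/2f) with h = 6.6 mm and f = 54.44 mm.
h/2f = 0.06062; arctan(0.06062) ≈ 3.4689°, so α ≈ 6.9377°.

6.94°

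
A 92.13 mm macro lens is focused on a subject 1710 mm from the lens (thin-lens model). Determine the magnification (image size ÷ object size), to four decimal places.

Thin lens: 1/f = 1/dₒ + 1/dᵢ → 1/dᵢ = 1/92.13 − 1/1710 = 0.0102694 mm⁻¹, so dᵢ ≈ 97.3764 mm.
Magnification m = dᵢ/dₒ = 97.3764/1710 ≈ 0.05695.

0.0569×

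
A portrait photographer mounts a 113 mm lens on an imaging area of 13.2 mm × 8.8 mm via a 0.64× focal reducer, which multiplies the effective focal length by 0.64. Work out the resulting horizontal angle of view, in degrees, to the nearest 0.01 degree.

10.43°

Effective focal length f = 113 × 0.64 = 72.32 mm.
α = 2·arctan(13.2 / (2 × 72.32)) = 2·arctan(0.09126) ≈ 10.4289°.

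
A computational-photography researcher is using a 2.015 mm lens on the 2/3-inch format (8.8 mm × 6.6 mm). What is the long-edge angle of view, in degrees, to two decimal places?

130.79°

Angle of view α = 2·arctan(w/2f) with w = 8.8 mm and f = 2.015 mm.
w/2f = 2.18362; arctan(2.18362) ≈ 65.3944°, so α ≈ 130.7887°.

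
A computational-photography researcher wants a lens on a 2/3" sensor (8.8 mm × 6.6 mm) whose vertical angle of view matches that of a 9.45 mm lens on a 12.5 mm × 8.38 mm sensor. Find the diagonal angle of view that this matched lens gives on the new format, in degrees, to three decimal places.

72.927°

Equal vertical AOV ⇒ f₂ = f₁ · 6.6/8.38 = 9.45 × 0.78759 ≈ 7.4427 mm.
Sensor diagonal = √(8.8² + 6.6²) = √121.0000 ≈ 11.0000 mm.
Diagonal AOV on the new format = 2·arctan(11.0000 / (2 × 7.4427)) = 2·arctan(0.73898) ≈ 72.9271°.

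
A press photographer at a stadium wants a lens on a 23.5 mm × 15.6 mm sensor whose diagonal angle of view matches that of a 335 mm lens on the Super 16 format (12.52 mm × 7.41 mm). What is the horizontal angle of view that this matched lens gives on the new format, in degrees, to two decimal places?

Sensor diagonal = √(12.52² + 7.41²) = √211.6585 ≈ 14.5485 mm.
Sensor diagonal = √(23.5² + 15.6²) = √795.6100 ≈ 28.2066 mm.
Equal diagonal AOV ⇒ f₂ = f₁ · 28.2066/14.5485 = 335 × 1.93880 ≈ 649.4969 mm.
Horizontal AOV on the new format = 2·arctan(23.5 / (2 × 649.4969)) = 2·arctan(0.01809) ≈ 2.0728°.

2.07°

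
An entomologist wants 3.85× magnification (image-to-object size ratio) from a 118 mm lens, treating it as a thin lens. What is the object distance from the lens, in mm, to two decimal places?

With m = dᵢ/dₒ and 1/f = 1/dₒ + 1/dᵢ, substituting dᵢ = m·dₒ gives 1/f = (1 + 1/m)/dₒ, hence dₒ = f·(1 + 1/m).
dₒ = 118 × (1 + 1/3.85) = 118 × 1.25974 ≈ 148.649 mm.

148.65 mm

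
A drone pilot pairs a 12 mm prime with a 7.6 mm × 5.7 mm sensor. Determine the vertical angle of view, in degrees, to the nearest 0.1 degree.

26.7°

Angle of view α = 2·arctan(h/2f) with h = 5.7 mm and f = 12 mm.
h/2f = 0.23750; arctan(0.23750) ≈ 13.3602°, so α ≈ 26.7204°.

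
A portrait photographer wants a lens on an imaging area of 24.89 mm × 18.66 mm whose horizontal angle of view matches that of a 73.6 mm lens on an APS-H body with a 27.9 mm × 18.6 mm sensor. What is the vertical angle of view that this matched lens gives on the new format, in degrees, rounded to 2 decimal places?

Equal horizontal AOV ⇒ f₂ = f₁ · 24.89/27.9 = 73.6 × 0.89211 ≈ 65.6596 mm.
Vertical AOV on the new format = 2·arctan(18.66 / (2 × 65.6596)) = 2·arctan(0.14210) ≈ 16.1748°.

16.17°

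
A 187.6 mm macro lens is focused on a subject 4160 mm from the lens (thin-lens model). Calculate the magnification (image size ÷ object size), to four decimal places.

Thin lens: 1/f = 1/dₒ + 1/dᵢ → 1/dᵢ = 1/187.6 − 1/4160 = 0.0050901 mm⁻¹, so dᵢ ≈ 196.4596 mm.
Magnification m = dᵢ/dₒ = 196.4596/4160 ≈ 0.04723.

0.0472×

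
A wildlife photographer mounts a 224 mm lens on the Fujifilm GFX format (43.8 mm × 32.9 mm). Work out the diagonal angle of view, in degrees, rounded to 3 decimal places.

Sensor diagonal = √(43.8² + 32.9²) = √3000.8500 ≈ 54.7800 mm.
Angle of view α = 2·arctan(d/2f) with d = 54.7800 mm and f = 224 mm.
d/2f = 0.12228; arctan(0.12228) ≈ 6.9713°, so α ≈ 13.9427°.

13.943°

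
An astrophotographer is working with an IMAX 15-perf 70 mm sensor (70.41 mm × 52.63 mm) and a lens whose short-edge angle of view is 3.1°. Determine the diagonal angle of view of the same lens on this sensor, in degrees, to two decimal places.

From the short-edge AOV: f = 52.63 / (2·tan(1.55°)) = 52.63 / 0.05412 ≈ 972.4972 mm.
Sensor diagonal = √(70.41² + 52.63²) = √7727.4850 ≈ 87.9061 mm.
Diagonal AOV = 2·arctan(87.9061 / (2 × 972.4972)) = 2·arctan(0.04520) ≈ 5.1756°.

5.18°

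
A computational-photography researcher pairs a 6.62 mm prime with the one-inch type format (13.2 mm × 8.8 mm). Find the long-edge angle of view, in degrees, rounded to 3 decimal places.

Angle of view α = 2·arctan(w/2f) with w = 13.2 mm and f = 6.62 mm.
w/2f = 0.99698; arctan(0.99698) ≈ 44.9133°, so α ≈ 89.8266°.

89.827°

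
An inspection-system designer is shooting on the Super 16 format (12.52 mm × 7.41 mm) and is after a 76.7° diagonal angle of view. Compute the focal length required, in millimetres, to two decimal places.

9.19 mm

Sensor diagonal = √(12.52² + 7.41²) = √211.6585 ≈ 14.5485 mm.
From α = 2·arctan(d/2f) we get f = d / (2·tan(α/2)).
With d = 14.5485 mm and α/2 = 38.35°, tan(α/2) ≈ 0.79117, so f ≈ 14.5485 / 1.58234 ≈ 9.1943 mm.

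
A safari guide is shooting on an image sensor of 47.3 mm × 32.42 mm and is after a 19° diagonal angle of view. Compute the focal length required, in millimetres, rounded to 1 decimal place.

Sensor diagonal = √(47.3² + 32.42²) = √3288.3464 ≈ 57.3441 mm.
From α = 2·arctan(d/2f) we get f = d / (2·tan(α/2)).
With d = 57.3441 mm and α/2 = 9.5°, tan(α/2) ≈ 0.16734, so f ≈ 57.3441 / 0.33469 ≈ 171.3374 mm.

171.3 mm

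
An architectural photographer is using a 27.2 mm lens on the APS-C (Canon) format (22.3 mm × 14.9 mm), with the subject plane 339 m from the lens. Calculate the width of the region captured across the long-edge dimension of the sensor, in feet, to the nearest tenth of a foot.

911.8 ft

dₒ: 339 m = 339000 mm.
Similar triangles through the lens centre give W/dₒ = w/dᵢ; with 1/f = 1/dₒ + 1/dᵢ this gives W = w·(dₒ − f)/f.
W = 22.3 mm × (339000 − 27.2) / 27.2 = 22.3 × 12462.2353 ≈ 277907.847 mm = 277907.847/304.8 ft = 911.771 ft.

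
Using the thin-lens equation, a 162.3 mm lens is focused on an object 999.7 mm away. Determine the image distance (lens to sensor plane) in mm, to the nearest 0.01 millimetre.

193.76 mm

1/dᵢ = 1/f − 1/dₒ = 1/162.3 − 1/999.7 = 0.0051611 mm⁻¹.
dᵢ = 1/0.0051611 ≈ 193.7560 mm.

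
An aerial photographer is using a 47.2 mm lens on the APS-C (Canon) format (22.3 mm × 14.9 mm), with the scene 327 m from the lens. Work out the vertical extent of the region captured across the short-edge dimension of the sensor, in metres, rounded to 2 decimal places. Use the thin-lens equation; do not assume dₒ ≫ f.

dₒ: 327 m = 327000 mm.
Similar triangles through the lens centre give W/dₒ = h/dᵢ; with 1/f = 1/dₒ + 1/dᵢ this gives W = h·(dₒ − f)/f.
W = 14.9 mm × (327000 − 47.2) / 47.2 = 14.9 × 6926.9661 ≈ 103211.795 mm = 103.212 m.

103.21 m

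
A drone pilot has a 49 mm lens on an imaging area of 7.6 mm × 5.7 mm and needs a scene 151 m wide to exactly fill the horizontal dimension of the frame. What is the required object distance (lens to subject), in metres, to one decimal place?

W: 151 m = 151000 mm.
Magnification m = w/W = dᵢ/dₒ; combined with 1/f = 1/dₒ + 1/dᵢ this gives dₒ = f·(1 + W/w).
dₒ = 49 mm × (1 + 151000/7.6) = 49 × 19869.4211 ≈ 973601.632 mm = 973.602 m.

973.6 m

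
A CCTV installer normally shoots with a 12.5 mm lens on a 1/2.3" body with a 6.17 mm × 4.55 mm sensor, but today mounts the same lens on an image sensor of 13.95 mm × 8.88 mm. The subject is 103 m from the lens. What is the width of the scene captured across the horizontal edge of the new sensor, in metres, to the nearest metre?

The focal length stays 12.5 mm; the relevant sensor dimension is now w = 13.95 mm. Object distance dₒ = 103 m = 103000 mm.
Thin-lens field width W = w·(dₒ − f)/f = 13.95 × (103000 − 12.5)/12.5 ≈ 114934.050 mm = 114.934 m.

115 m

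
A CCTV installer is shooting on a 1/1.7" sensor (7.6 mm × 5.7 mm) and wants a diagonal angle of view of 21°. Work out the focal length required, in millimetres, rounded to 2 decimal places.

Sensor diagonal = √(7.6² + 5.7²) = √90.2500 ≈ 9.5000 mm.
From α = 2·arctan(d/2f) we get f = d / (2·tan(α/2)).
With d = 9.5000 mm and α/2 = 10.5°, tan(α/2) ≈ 0.18534, so f ≈ 9.5000 / 0.37068 ≈ 25.6287 mm.

25.63 mm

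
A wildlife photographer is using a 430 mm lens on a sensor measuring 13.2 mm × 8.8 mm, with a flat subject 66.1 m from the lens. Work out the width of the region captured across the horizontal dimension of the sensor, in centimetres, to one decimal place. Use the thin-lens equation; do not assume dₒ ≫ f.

dₒ: 66.1 m = 66100 mm.
Similar triangles through the lens centre give W/dₒ = w/dᵢ; with 1/f = 1/dₒ + 1/dᵢ this gives W = w·(dₒ − f)/f.
W = 13.2 mm × (66100 − 430) / 430 = 13.2 × 152.7209 ≈ 2015.916 mm = 201.592 cm.

201.6 cm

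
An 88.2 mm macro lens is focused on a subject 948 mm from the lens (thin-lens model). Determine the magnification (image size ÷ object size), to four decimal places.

0.1026×

Thin lens: 1/f = 1/dₒ + 1/dᵢ → 1/dᵢ = 1/88.2 − 1/948 = 0.0102830 mm⁻¹, so dᵢ ≈ 97.2477 mm.
Magnification m = dᵢ/dₒ = 97.2477/948 ≈ 0.10258.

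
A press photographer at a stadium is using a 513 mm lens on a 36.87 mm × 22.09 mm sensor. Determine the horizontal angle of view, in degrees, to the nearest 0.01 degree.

Angle of view α = 2·arctan(w/2f) with w = 36.87 mm and f = 513 mm.
w/2f = 0.03594; arctan(0.03594) ≈ 2.0581°, so α ≈ 4.1162°.

4.12°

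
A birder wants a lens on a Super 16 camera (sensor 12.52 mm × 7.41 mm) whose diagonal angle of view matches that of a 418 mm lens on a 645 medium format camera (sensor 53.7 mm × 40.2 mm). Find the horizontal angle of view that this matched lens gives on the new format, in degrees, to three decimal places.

Sensor diagonal = √(53.7² + 40.2²) = √4499.7300 ≈ 67.0800 mm.
Sensor diagonal = √(12.52² + 7.41²) = √211.6585 ≈ 14.5485 mm.
Equal diagonal AOV ⇒ f₂ = f₁ · 14.5485/67.0800 = 418 × 0.21688 ≈ 90.6569 mm.
Horizontal AOV on the new format = 2·arctan(12.52 / (2 × 90.6569)) = 2·arctan(0.06905) ≈ 7.9002°.

7.900°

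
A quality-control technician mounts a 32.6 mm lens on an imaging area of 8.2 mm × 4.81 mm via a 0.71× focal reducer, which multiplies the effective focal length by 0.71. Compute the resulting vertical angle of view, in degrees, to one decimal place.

11.9°

Effective focal length f = 32.6 × 0.71 = 23.146 mm.
α = 2·arctan(4.81 / (2 × 23.146)) = 2·arctan(0.10391) ≈ 11.8641°.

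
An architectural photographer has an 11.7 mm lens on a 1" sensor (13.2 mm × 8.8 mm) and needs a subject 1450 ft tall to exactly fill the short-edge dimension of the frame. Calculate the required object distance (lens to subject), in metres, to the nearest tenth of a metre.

587.6 m

W: 1450 ft × 304.8 mm/ft = 441959.99 mm.
Magnification m = h/W = dᵢ/dₒ; combined with 1/f = 1/dₒ + 1/dᵢ this gives dₒ = f·(1 + W/h).
dₒ = 11.7 mm × (1 + 441960/8.8) = 11.7 × 50223.7257 ≈ 587617.590 mm = 587.618 m.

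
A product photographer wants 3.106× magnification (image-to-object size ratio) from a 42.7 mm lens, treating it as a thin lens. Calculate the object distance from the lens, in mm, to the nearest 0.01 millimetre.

With m = dᵢ/dₒ and 1/f = 1/dₒ + 1/dᵢ, substituting dᵢ = m·dₒ gives 1/f = (1 + 1/m)/dₒ, hence dₒ = f·(1 + 1/m).
dₒ = 42.7 × (1 + 1/3.106) = 42.7 × 1.32196 ≈ 56.448 mm.

56.45 mm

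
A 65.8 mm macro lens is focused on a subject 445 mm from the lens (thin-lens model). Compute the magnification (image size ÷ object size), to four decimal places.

0.1735×

Thin lens: 1/f = 1/dₒ + 1/dᵢ → 1/dᵢ = 1/65.8 − 1/445 = 0.0129504 mm⁻¹, so dᵢ ≈ 77.2178 mm.
Magnification m = dᵢ/dₒ = 77.2178/445 ≈ 0.17352.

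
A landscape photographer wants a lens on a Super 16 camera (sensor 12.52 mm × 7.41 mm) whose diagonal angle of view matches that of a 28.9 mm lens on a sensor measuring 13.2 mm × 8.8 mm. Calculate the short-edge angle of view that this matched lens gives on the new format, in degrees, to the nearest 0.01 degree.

15.92°

Sensor diagonal = √(13.2² + 8.8²) = √251.6800 ≈ 15.8644 mm.
Sensor diagonal = √(12.52² + 7.41²) = √211.6585 ≈ 14.5485 mm.
Equal diagonal AOV ⇒ f₂ = f₁ · 14.5485/15.8644 = 28.9 × 0.91705 ≈ 26.5028 mm.
Short-edge AOV on the new format = 2·arctan(7.41 / (2 × 26.5028)) = 2·arctan(0.13980) ≈ 15.9164°.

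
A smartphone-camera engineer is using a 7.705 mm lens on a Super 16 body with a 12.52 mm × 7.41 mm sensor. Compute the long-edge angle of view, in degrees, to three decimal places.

Angle of view α = 2·arctan(w/2f) with w = 12.52 mm and f = 7.705 mm.
w/2f = 0.81246; arctan(0.81246) ≈ 39.0925°, so α ≈ 78.1849°.

78.185°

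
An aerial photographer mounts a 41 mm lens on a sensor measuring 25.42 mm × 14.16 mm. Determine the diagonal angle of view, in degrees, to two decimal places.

39.07°

Sensor diagonal = √(25.42² + 14.16²) = √846.6820 ≈ 29.0978 mm.
Angle of view α = 2·arctan(d/2f) with d = 29.0978 mm and f = 41 mm.
d/2f = 0.35485; arctan(0.35485) ≈ 19.5373°, so α ≈ 39.0746°.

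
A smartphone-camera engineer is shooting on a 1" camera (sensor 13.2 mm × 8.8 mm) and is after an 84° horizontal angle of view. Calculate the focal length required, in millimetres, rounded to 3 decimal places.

7.330 mm

From α = 2·arctan(w/2f) we get f = w / (2·tan(α/2)).
With w = 13.2 mm and α/2 = 42°, tan(α/2) ≈ 0.90040, so f ≈ 13.2 / 1.80081 ≈ 7.3300 mm.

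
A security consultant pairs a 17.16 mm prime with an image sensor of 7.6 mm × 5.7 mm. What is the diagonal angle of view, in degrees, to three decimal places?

Sensor diagonal = √(7.6² + 5.7²) = √90.2500 ≈ 9.5000 mm.
Angle of view α = 2·arctan(d/2f) with d = 9.5000 mm and f = 17.16 mm.
d/2f = 0.27681; arctan(0.27681) ≈ 15.4724°, so α ≈ 30.9449°.

30.945°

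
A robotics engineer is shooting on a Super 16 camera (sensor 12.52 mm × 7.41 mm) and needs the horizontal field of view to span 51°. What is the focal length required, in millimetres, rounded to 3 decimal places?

13.124 mm

From α = 2·arctan(w/2f) we get f = w / (2·tan(α/2)).
With w = 12.52 mm and α/2 = 25.5°, tan(α/2) ≈ 0.47698, so f ≈ 12.52 / 0.95395 ≈ 13.1244 mm.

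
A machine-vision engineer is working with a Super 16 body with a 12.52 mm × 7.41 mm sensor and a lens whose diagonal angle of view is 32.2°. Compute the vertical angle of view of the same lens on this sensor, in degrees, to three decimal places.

16.726°

Sensor diagonal = √(12.52² + 7.41²) = √211.6585 ≈ 14.5485 mm.
From the diagonal AOV: f = 14.5485 / (2·tan(16.1°)) = 14.5485 / 0.57727 ≈ 25.2022 mm.
Vertical AOV = 2·arctan(7.41 / (2 × 25.2022)) = 2·arctan(0.14701) ≈ 16.7264°.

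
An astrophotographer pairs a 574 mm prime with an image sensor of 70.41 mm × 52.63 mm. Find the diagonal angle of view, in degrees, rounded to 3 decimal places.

Sensor diagonal = √(70.41² + 52.63²) = √7727.4850 ≈ 87.9061 mm.
Angle of view α = 2·arctan(d/2f) with d = 87.9061 mm and f = 574 mm.
d/2f = 0.07657; arctan(0.07657) ≈ 4.3788°, so α ≈ 8.7576°.

8.758°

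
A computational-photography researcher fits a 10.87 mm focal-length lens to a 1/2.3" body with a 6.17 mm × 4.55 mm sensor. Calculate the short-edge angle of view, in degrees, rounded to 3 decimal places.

23.642°

Angle of view α = 2·arctan(h/2f) with h = 4.55 mm and f = 10.87 mm.
h/2f = 0.20929; arctan(0.20929) ≈ 11.8209°, so α ≈ 23.6418°.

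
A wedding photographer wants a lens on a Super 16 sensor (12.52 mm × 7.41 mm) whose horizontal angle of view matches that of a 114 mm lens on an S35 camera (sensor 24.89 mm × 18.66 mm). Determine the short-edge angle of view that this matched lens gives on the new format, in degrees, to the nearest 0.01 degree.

Equal horizontal AOV ⇒ f₂ = f₁ · 12.52/24.89 = 114 × 0.50301 ≈ 57.3435 mm.
Short-edge AOV on the new format = 2·arctan(7.41 / (2 × 57.3435)) = 2·arctan(0.06461) ≈ 7.3936°.

7.39°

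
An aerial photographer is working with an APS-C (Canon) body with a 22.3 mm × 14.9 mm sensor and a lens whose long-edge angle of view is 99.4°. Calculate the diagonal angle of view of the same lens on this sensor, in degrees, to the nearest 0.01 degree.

109.62°

From the long-edge AOV: f = 22.3 / (2·tan(49.7°)) = 22.3 / 2.35832 ≈ 9.4559 mm.
Sensor diagonal = √(22.3² + 14.9²) = √719.3000 ≈ 26.8198 mm.
Diagonal AOV = 2·arctan(26.8198 / (2 × 9.4559)) = 2·arctan(1.41815) ≈ 109.6214°.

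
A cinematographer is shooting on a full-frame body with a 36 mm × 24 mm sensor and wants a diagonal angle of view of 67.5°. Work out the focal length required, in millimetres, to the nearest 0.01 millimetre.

32.38 mm

Sensor diagonal = √(36² + 24²) = √1872.0000 ≈ 43.2666 mm.
From α = 2·arctan(d/2f) we get f = d / (2·tan(α/2)).
With d = 43.2666 mm and α/2 = 33.75°, tan(α/2) ≈ 0.66818, so f ≈ 43.2666 / 1.33636 ≈ 32.3765 mm.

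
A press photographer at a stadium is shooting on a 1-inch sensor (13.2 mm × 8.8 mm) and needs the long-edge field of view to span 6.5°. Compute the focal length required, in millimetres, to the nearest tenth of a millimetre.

116.2 mm

From α = 2·arctan(w/2f) we get f = w / (2·tan(α/2)).
With w = 13.2 mm and α/2 = 3.25°, tan(α/2) ≈ 0.05678, so f ≈ 13.2 / 0.11357 ≈ 116.2297 mm.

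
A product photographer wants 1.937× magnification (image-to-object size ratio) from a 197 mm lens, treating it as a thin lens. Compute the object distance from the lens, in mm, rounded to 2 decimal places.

298.70 mm

With m = dᵢ/dₒ and 1/f = 1/dₒ + 1/dᵢ, substituting dᵢ = m·dₒ gives 1/f = (1 + 1/m)/dₒ, hence dₒ = f·(1 + 1/m).
dₒ = 197 × (1 + 1/1.937) = 197 × 1.51626 ≈ 298.704 mm.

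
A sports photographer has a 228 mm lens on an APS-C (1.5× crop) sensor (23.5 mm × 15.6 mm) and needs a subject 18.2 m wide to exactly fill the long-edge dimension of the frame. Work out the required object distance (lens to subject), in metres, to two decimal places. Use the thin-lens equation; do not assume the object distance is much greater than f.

W: 18.2 m = 18200 mm.
Magnification m = w/W = dᵢ/dₒ; combined with 1/f = 1/dₒ + 1/dᵢ this gives dₒ = f·(1 + W/w).
dₒ = 228 mm × (1 + 18200/23.5) = 228 × 775.4681 ≈ 176806.723 mm = 176.807 m.

176.81 m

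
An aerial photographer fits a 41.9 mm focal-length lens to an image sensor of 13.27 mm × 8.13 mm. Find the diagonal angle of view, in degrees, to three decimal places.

21.041°

Sensor diagonal = √(13.27² + 8.13²) = √242.1898 ≈ 15.5624 mm.
Angle of view α = 2·arctan(d/2f) with d = 15.5624 mm and f = 41.9 mm.
d/2f = 0.18571; arctan(0.18571) ≈ 10.5205°, so α ≈ 21.0410°.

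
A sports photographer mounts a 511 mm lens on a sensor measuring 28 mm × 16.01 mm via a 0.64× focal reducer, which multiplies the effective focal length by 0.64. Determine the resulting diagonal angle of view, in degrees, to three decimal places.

Effective focal length f = 511 × 0.64 = 327.04 mm.
Sensor diagonal = √(28² + 16.01²) = √1040.3201 ≈ 32.2540 mm.
α = 2·arctan(32.254 / (2 × 327.04)) = 2·arctan(0.04931) ≈ 5.6462°.

5.646°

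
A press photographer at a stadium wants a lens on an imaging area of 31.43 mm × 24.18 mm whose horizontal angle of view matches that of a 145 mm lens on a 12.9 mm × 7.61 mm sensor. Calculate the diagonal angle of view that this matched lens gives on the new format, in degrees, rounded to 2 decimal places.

6.42°

Equal horizontal AOV ⇒ f₂ = f₁ · 31.43/12.9 = 145 × 2.43643 ≈ 353.2829 mm.
Sensor diagonal = √(31.43² + 24.18²) = √1572.5173 ≈ 39.6550 mm.
Diagonal AOV on the new format = 2·arctan(39.6550 / (2 × 353.2829)) = 2·arctan(0.05612) ≈ 6.4245°.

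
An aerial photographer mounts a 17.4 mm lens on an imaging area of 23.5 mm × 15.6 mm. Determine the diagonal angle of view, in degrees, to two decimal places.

Sensor diagonal = √(23.5² + 15.6²) = √795.6100 ≈ 28.2066 mm.
Angle of view α = 2·arctan(d/2f) with d = 28.2066 mm and f = 17.4 mm.
d/2f = 0.81053; arctan(0.81053) ≈ 39.0259°, so α ≈ 78.0518°.

78.05°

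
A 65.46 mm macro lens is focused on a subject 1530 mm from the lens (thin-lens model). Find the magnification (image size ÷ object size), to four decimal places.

Thin lens: 1/f = 1/dₒ + 1/dᵢ → 1/dᵢ = 1/65.46 − 1/1530 = 0.0146229 mm⁻¹, so dᵢ ≈ 68.3858 mm.
Magnification m = dᵢ/dₒ = 68.3858/1530 ≈ 0.04470.

0.0447×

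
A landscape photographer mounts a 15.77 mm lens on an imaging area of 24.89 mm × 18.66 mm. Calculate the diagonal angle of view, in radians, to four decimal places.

1.5570 rad

Sensor diagonal = √(24.89² + 18.66²) = √967.7077 ≈ 31.1080 mm.
Angle of view α = 2·arctan(d/2f) with d = 31.1080 mm and f = 15.77 mm.
d/2f = 0.98630; arctan(0.98630) ≈ 0.7785 rad, so α ≈ 1.5570 rad.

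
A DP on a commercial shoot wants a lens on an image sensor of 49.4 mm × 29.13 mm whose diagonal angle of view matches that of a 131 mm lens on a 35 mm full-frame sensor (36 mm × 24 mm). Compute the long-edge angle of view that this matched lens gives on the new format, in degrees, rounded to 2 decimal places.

16.19°

Sensor diagonal = √(36² + 24²) = √1872.0000 ≈ 43.2666 mm.
Sensor diagonal = √(49.4² + 29.13²) = √3288.9169 ≈ 57.3491 mm.
Equal diagonal AOV ⇒ f₂ = f₁ · 57.3491/43.2666 = 131 × 1.32548 ≈ 173.6380 mm.
Long-edge AOV on the new format = 2·arctan(49.4 / (2 × 173.6380)) = 2·arctan(0.14225) ≈ 16.1920°.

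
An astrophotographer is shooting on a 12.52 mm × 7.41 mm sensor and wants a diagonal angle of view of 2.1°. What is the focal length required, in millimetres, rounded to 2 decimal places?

396.89 mm

Sensor diagonal = √(12.52² + 7.41²) = √211.6585 ≈ 14.5485 mm.
From α = 2·arctan(d/2f) we get f = d / (2·tan(α/2)).
With d = 14.5485 mm and α/2 = 1.05°, tan(α/2) ≈ 0.01833, so f ≈ 14.5485 / 0.03666 ≈ 396.8922 mm.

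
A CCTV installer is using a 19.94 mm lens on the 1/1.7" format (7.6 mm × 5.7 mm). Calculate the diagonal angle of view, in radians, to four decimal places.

Sensor diagonal = √(7.6² + 5.7²) = √90.2500 ≈ 9.5000 mm.
Angle of view α = 2·arctan(d/2f) with d = 9.5000 mm and f = 19.94 mm.
d/2f = 0.23821; arctan(0.23821) ≈ 0.2339 rad, so α ≈ 0.4677 rad.

0.4677 rad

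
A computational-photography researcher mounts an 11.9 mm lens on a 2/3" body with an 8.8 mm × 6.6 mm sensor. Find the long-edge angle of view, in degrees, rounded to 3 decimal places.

40.584°

Angle of view α = 2·arctan(w/2f) with w = 8.8 mm and f = 11.9 mm.
w/2f = 0.36975; arctan(0.36975) ≈ 20.2918°, so α ≈ 40.5835°.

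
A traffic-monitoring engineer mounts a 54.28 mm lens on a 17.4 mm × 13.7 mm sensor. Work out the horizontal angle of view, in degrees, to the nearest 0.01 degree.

Angle of view α = 2·arctan(w/2f) with w = 17.4 mm and f = 54.28 mm.
w/2f = 0.16028; arctan(0.16028) ≈ 9.1059°, so α ≈ 18.2118°.

18.21°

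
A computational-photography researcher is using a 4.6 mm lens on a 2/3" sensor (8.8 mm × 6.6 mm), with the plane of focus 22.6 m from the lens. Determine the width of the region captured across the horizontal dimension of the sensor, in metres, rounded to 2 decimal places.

43.23 m

dₒ: 22.6 m = 22600 mm.
Similar triangles through the lens centre give W/dₒ = w/dᵢ; with 1/f = 1/dₒ + 1/dᵢ this gives W = w·(dₒ − f)/f.
W = 8.8 mm × (22600 − 4.6) / 4.6 = 8.8 × 4912.0435 ≈ 43225.983 mm = 43.226 m.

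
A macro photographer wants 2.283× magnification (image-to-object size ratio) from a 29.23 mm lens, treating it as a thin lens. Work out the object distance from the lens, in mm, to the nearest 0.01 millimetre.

42.03 mm

With m = dᵢ/dₒ and 1/f = 1/dₒ + 1/dᵢ, substituting dᵢ = m·dₒ gives 1/f = (1 + 1/m)/dₒ, hence dₒ = f·(1 + 1/m).
dₒ = 29.23 × (1 + 1/2.283) = 29.23 × 1.43802 ≈ 42.033 mm.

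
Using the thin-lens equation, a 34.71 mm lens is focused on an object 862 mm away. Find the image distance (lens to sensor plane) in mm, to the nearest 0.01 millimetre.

36.17 mm

1/dᵢ = 1/f − 1/dₒ = 1/34.71 − 1/862 = 0.0276500 mm⁻¹.
dᵢ = 1/0.0276500 ≈ 36.1663 mm.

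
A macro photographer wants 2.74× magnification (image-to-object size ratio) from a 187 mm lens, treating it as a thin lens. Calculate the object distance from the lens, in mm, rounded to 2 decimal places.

With m = dᵢ/dₒ and 1/f = 1/dₒ + 1/dᵢ, substituting dᵢ = m·dₒ gives 1/f = (1 + 1/m)/dₒ, hence dₒ = f·(1 + 1/m).
dₒ = 187 × (1 + 1/2.74) = 187 × 1.36496 ≈ 255.248 mm.

255.25 mm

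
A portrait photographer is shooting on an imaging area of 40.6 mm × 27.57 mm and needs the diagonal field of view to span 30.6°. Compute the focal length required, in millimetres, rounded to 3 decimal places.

89.696 mm

Sensor diagonal = √(40.6² + 27.57²) = √2408.4649 ≈ 49.0761 mm.
From α = 2·arctan(d/2f) we get f = d / (2·tan(α/2)).
With d = 49.0761 mm and α/2 = 15.3°, tan(α/2) ≈ 0.27357, so f ≈ 49.0761 / 0.54714 ≈ 89.6960 mm.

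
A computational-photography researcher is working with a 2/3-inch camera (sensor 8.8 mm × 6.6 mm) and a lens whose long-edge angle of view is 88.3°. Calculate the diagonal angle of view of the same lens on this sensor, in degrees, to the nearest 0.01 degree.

101.02°

From the long-edge AOV: f = 8.8 / (2·tan(44.15°)) = 8.8 / 1.94152 ≈ 4.5325 mm.
Sensor diagonal = √(8.8² + 6.6²) = √121.0000 ≈ 11.0000 mm.
Diagonal AOV = 2·arctan(11.0000 / (2 × 4.5325)) = 2·arctan(1.21345) ≈ 101.0164°.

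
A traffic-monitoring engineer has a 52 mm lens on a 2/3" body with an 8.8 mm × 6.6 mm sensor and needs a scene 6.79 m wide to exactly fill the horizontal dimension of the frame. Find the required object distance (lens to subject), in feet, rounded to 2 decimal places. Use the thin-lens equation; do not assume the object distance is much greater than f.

131.81 ft

W: 6.79 m = 6790 mm.
Magnification m = w/W = dᵢ/dₒ; combined with 1/f = 1/dₒ + 1/dᵢ this gives dₒ = f·(1 + W/w).
dₒ = 52 mm × (1 + 6790/8.8) = 52 × 772.5909 ≈ 40174.727 mm = 40174.727/304.8 ft = 131.807 ft.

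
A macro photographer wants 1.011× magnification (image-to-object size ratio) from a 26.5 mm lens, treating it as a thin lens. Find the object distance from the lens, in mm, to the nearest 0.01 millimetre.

52.71 mm

With m = dᵢ/dₒ and 1/f = 1/dₒ + 1/dᵢ, substituting dᵢ = m·dₒ gives 1/f = (1 + 1/m)/dₒ, hence dₒ = f·(1 + 1/m).
dₒ = 26.5 × (1 + 1/1.011) = 26.5 × 1.98912 ≈ 52.712 mm.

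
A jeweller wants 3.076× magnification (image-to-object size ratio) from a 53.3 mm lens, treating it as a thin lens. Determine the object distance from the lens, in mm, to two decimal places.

70.63 mm

With m = dᵢ/dₒ and 1/f = 1/dₒ + 1/dᵢ, substituting dᵢ = m·dₒ gives 1/f = (1 + 1/m)/dₒ, hence dₒ = f·(1 + 1/m).
dₒ = 53.3 × (1 + 1/3.076) = 53.3 × 1.32510 ≈ 70.628 mm.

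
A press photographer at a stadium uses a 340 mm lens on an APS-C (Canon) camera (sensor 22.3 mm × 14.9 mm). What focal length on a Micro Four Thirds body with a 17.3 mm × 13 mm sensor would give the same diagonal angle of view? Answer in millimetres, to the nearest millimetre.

Sensor diagonal = √(22.3² + 14.9²) = √719.3000 ≈ 26.8198 mm.
Sensor diagonal = √(17.3² + 13²) = √468.2900 ≈ 21.6400 mm.
Equal angle of view means equal diagonal/f ratio, so f₂ = f₁ · (diagonal₂/diagonal₁) = 340 × 21.6400/26.8198.
f₂ = 340 × 0.80687 ≈ 274.335 mm.

274 mm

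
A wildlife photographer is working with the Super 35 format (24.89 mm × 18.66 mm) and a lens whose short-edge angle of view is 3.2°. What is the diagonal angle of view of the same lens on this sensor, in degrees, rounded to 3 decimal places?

5.332°

From the short-edge AOV: f = 18.66 / (2·tan(1.6°)) = 18.66 / 0.05587 ≈ 334.0192 mm.
Sensor diagonal = √(24.89² + 18.66²) = √967.7077 ≈ 31.1080 mm.
Diagonal AOV = 2·arctan(31.1080 / (2 × 334.0192)) = 2·arctan(0.04657) ≈ 5.3322°.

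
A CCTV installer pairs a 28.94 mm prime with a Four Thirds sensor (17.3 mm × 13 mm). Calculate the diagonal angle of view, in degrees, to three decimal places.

40.999°

Sensor diagonal = √(17.3² + 13²) = √468.2900 ≈ 21.6400 mm.
Angle of view α = 2·arctan(d/2f) with d = 21.6400 mm and f = 28.94 mm.
d/2f = 0.37388; arctan(0.37388) ≈ 20.4996°, so α ≈ 40.9992°.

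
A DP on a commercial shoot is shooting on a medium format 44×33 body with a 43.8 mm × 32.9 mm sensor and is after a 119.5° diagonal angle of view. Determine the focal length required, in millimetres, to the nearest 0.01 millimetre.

Sensor diagonal = √(43.8² + 32.9²) = √3000.8500 ≈ 54.7800 mm.
From α = 2·arctan(d/2f) we get f = d / (2·tan(α/2)).
With d = 54.7800 mm and α/2 = 59.75°, tan(α/2) ≈ 1.71473, so f ≈ 54.7800 / 3.42946 ≈ 15.9734 mm.

15.97 mm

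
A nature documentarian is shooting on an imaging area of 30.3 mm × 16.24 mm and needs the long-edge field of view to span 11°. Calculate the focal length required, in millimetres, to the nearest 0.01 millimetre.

From α = 2·arctan(w/2f) we get f = w / (2·tan(α/2)).
With w = 30.3 mm and α/2 = 5.5°, tan(α/2) ≈ 0.09629, so f ≈ 30.3 / 0.19258 ≈ 157.3388 mm.

157.34 mm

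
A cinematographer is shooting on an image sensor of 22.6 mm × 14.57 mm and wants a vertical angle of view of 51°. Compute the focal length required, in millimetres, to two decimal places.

15.27 mm

From α = 2·arctan(h/2f) we get f = h / (2·tan(α/2)).
With h = 14.57 mm and α/2 = 25.5°, tan(α/2) ≈ 0.47698, so f ≈ 14.57 / 0.95395 ≈ 15.2733 mm.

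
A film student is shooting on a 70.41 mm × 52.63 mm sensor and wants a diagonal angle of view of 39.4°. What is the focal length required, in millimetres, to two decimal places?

Sensor diagonal = √(70.41² + 52.63²) = √7727.4850 ≈ 87.9061 mm.
From α = 2·arctan(d/2f) we get f = d / (2·tan(α/2)).
With d = 87.9061 mm and α/2 = 19.7°, tan(α/2) ≈ 0.35805, so f ≈ 87.9061 / 0.71610 ≈ 122.7561 mm.

122.76 mm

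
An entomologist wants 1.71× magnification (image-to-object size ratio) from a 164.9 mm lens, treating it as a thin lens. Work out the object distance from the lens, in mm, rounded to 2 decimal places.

261.33 mm

With m = dᵢ/dₒ and 1/f = 1/dₒ + 1/dᵢ, substituting dᵢ = m·dₒ gives 1/f = (1 + 1/m)/dₒ, hence dₒ = f·(1 + 1/m).
dₒ = 164.9 × (1 + 1/1.71) = 164.9 × 1.58480 ≈ 261.333 mm.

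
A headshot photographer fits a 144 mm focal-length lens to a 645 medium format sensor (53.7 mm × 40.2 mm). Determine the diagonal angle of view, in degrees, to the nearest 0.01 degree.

Sensor diagonal = √(53.7² + 40.2²) = √4499.7300 ≈ 67.0800 mm.
Angle of view α = 2·arctan(d/2f) with d = 67.0800 mm and f = 144 mm.
d/2f = 0.23292; arctan(0.23292) ≈ 13.1114°, so α ≈ 26.2228°.

26.22°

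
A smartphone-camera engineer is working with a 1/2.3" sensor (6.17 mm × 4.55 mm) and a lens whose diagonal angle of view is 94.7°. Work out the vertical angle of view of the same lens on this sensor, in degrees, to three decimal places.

65.588°

Sensor diagonal = √(6.17² + 4.55²) = √58.7714 ≈ 7.6663 mm.
From the diagonal AOV: f = 7.6663 / (2·tan(47.35°)) = 7.6663 / 2.17118 ≈ 3.5309 mm.
Vertical AOV = 2·arctan(4.55 / (2 × 3.5309)) = 2·arctan(0.64431) ≈ 65.5880°.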